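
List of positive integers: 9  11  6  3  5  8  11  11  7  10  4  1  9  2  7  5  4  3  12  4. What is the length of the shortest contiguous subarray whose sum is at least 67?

9

Extend right; whenever the sum reaches 67, record the length and shrink from the left:
add 9: running sum 9 < 67
add 11: running sum 20 < 67
add 6: running sum 26 < 67
add 3: running sum 29 < 67
add 5: running sum 34 < 67
add 8: running sum 42 < 67
add 11: running sum 53 < 67
add 11: running sum 64 < 67
add 7: shortest ending here [9, 11, 6, 3, 5, 8, 11, 11, 7] sum 71, len 9
add 10: shortest ending here [11, 6, 3, 5, 8, 11, 11, 7, 10] sum 72, len 9
add 4: shortest ending here [11, 6, 3, 5, 8, 11, 11, 7, 10, 4] sum 76, len 10
add 1: shortest ending here [11, 6, 3, 5, 8, 11, 11, 7, 10, 4, 1] sum 77, len 11
add 9: shortest ending here [3, 5, 8, 11, 11, 7, 10, 4, 1, 9] sum 69, len 10
add 2: shortest ending here [5, 8, 11, 11, 7, 10, 4, 1, 9, 2] sum 68, len 10
add 7: shortest ending here [8, 11, 11, 7, 10, 4, 1, 9, 2, 7] sum 70, len 10
add 5: shortest ending here [11, 11, 7, 10, 4, 1, 9, 2, 7, 5] sum 67, len 10
add 4: shortest ending here [11, 11, 7, 10, 4, 1, 9, 2, 7, 5, 4] sum 71, len 11
add 3: shortest ending here [11, 11, 7, 10, 4, 1, 9, 2, 7, 5, 4, 3] sum 74, len 12
add 12: shortest ending here [11, 7, 10, 4, 1, 9, 2, 7, 5, 4, 3, 12] sum 75, len 12
add 4: shortest ending here [7, 10, 4, 1, 9, 2, 7, 5, 4, 3, 12, 4] sum 68, len 12
Shortest qualifying length: 9.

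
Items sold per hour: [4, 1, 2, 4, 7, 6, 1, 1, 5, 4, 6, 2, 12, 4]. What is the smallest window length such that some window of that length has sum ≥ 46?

Extend right; whenever the sum reaches 46, record the length and shrink from the left:
add 4: running sum 4 < 46
add 1: running sum 5 < 46
add 2: running sum 7 < 46
add 4: running sum 11 < 46
add 7: running sum 18 < 46
add 6: running sum 24 < 46
add 1: running sum 25 < 46
add 1: running sum 26 < 46
add 5: running sum 31 < 46
add 4: running sum 35 < 46
add 6: running sum 41 < 46
add 2: running sum 43 < 46
add 12: shortest ending here [4, 7, 6, 1, 1, 5, 4, 6, 2, 12] sum 48, len 10
add 4: shortest ending here [7, 6, 1, 1, 5, 4, 6, 2, 12, 4] sum 48, len 10
Shortest qualifying length: 10.

10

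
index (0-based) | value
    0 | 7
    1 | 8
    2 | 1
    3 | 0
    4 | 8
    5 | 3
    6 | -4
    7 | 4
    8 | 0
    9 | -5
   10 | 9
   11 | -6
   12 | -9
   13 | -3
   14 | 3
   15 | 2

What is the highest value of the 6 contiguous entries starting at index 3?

Elements at indices 3..8: 0, 8, 3, -4, 4, 0
max(0, 8, 3, -4, 4, 0) = 8

8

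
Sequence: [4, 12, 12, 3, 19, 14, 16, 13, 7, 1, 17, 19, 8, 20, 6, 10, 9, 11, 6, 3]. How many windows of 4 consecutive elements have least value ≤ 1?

4

(4, 12, 12, 3) → min 3
(12, 12, 3, 19) → min 3
(12, 3, 19, 14) → min 3
(3, 19, 14, 16) → min 3
(19, 14, 16, 13) → min 13
(14, 16, 13, 7) → min 7
(16, 13, 7, 1) → min 1  ≤ 1 ✓
(13, 7, 1, 17) → min 1  ≤ 1 ✓
(7, 1, 17, 19) → min 1  ≤ 1 ✓
(1, 17, 19, 8) → min 1  ≤ 1 ✓
(17, 19, 8, 20) → min 8
(19, 8, 20, 6) → min 6
(8, 20, 6, 10) → min 6
(20, 6, 10, 9) → min 6
(6, 10, 9, 11) → min 6
(10, 9, 11, 6) → min 6
(9, 11, 6, 3) → min 3
4 windows satisfy the condition.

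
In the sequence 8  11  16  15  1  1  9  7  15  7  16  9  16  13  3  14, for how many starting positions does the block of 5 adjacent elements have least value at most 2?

6

[8, 11, 16, 15, 1] → min 1  ≤ 2 ✓
[11, 16, 15, 1, 1] → min 1  ≤ 2 ✓
[16, 15, 1, 1, 9] → min 1  ≤ 2 ✓
[15, 1, 1, 9, 7] → min 1  ≤ 2 ✓
[1, 1, 9, 7, 15] → min 1  ≤ 2 ✓
[1, 9, 7, 15, 7] → min 1  ≤ 2 ✓
[9, 7, 15, 7, 16] → min 7
[7, 15, 7, 16, 9] → min 7
[15, 7, 16, 9, 16] → min 7
[7, 16, 9, 16, 13] → min 7
[16, 9, 16, 13, 3] → min 3
[9, 16, 13, 3, 14] → min 3
6 windows satisfy the condition.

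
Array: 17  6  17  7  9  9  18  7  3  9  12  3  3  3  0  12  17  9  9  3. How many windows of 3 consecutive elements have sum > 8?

[17, 6, 17] → sum 40  > 8 ✓
[6, 17, 7] → sum 30  > 8 ✓
[17, 7, 9] → sum 33  > 8 ✓
[7, 9, 9] → sum 25  > 8 ✓
[9, 9, 18] → sum 36  > 8 ✓
[9, 18, 7] → sum 34  > 8 ✓
[18, 7, 3] → sum 28  > 8 ✓
[7, 3, 9] → sum 19  > 8 ✓
[3, 9, 12] → sum 24  > 8 ✓
[9, 12, 3] → sum 24  > 8 ✓
[12, 3, 3] → sum 18  > 8 ✓
[3, 3, 3] → sum 9  > 8 ✓
[3, 3, 0] → sum 6
[3, 0, 12] → sum 15  > 8 ✓
[0, 12, 17] → sum 29  > 8 ✓
[12, 17, 9] → sum 38  > 8 ✓
[17, 9, 9] → sum 35  > 8 ✓
[9, 9, 3] → sum 21  > 8 ✓
17 windows satisfy the condition.

17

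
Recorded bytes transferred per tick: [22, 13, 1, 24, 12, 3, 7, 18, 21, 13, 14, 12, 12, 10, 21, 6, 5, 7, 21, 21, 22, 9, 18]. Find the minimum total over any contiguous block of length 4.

39

Window sums for each of the 20 positions:
22 13 1 24 → sum 60
13 1 24 12 → sum 50
1 24 12 3 → sum 40
24 12 3 7 → sum 46
12 3 7 18 → sum 40
3 7 18 21 → sum 49
7 18 21 13 → sum 59
18 21 13 14 → sum 66
21 13 14 12 → sum 60
13 14 12 12 → sum 51
14 12 12 10 → sum 48
12 12 10 21 → sum 55
12 10 21 6 → sum 49
10 21 6 5 → sum 42
21 6 5 7 → sum 39
6 5 7 21 → sum 39
5 7 21 21 → sum 54
7 21 21 22 → sum 71
21 21 22 9 → sum 73
21 22 9 18 → sum 70
Minimum of these is 39.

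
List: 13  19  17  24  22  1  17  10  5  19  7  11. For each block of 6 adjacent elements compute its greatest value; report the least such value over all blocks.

19

Each size-6 window and its max:
(13, 19, 17, 24, 22, 1) → max 24
(19, 17, 24, 22, 1, 17) → max 24
(17, 24, 22, 1, 17, 10) → max 24
(24, 22, 1, 17, 10, 5) → max 24
(22, 1, 17, 10, 5, 19) → max 22
(1, 17, 10, 5, 19, 7) → max 19
(17, 10, 5, 19, 7, 11) → max 19
Least of these is 19.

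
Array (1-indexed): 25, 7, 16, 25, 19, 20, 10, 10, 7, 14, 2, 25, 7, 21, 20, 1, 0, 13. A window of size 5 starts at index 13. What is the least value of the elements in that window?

Elements at indices 13..17: 7, 21, 20, 1, 0
min(7, 21, 20, 1, 0) = 0

0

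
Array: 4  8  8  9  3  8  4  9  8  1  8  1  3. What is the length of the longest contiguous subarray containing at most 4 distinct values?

add 4: window [4] (1 distinct), len 1
add 8: window [4, 8] (2 distinct), len 2
add 8: window [4, 8, 8] (2 distinct), len 3
add 9: window [4, 8, 8, 9] (3 distinct), len 4
add 3: window [4, 8, 8, 9, 3] (4 distinct), len 5
add 8: window [4, 8, 8, 9, 3, 8] (4 distinct), len 6
add 4: window [4, 8, 8, 9, 3, 8, 4] (4 distinct), len 7
add 9: window [4, 8, 8, 9, 3, 8, 4, 9] (4 distinct), len 8
add 8: window [4, 8, 8, 9, 3, 8, 4, 9, 8] (4 distinct), len 9
add 1: window [8, 4, 9, 8, 1] (4 distinct), len 5
add 8: window [8, 4, 9, 8, 1, 8] (4 distinct), len 6
add 1: window [8, 4, 9, 8, 1, 8, 1] (4 distinct), len 7
add 3: window [9, 8, 1, 8, 1, 3] (4 distinct), len 6
Longest length with ≤4 distinct: 9.

9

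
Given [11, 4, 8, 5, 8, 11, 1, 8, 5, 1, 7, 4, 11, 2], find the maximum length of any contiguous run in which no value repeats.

add 11: [11] len 1
add 4: [11, 4] len 2
add 8: [11, 4, 8] len 3
add 5: [11, 4, 8, 5] len 4
add 8 (repeat 8, move left end past it): [5, 8] len 2
add 11: [5, 8, 11] len 3
add 1: [5, 8, 11, 1] len 4
add 8 (repeat 8, move left end past it): [11, 1, 8] len 3
add 5: [11, 1, 8, 5] len 4
add 1 (repeat 1, move left end past it): [8, 5, 1] len 3
add 7: [8, 5, 1, 7] len 4
add 4: [8, 5, 1, 7, 4] len 5
add 11: [8, 5, 1, 7, 4, 11] len 6
add 2: [8, 5, 1, 7, 4, 11, 2] len 7
Longest all-distinct length: 7.

7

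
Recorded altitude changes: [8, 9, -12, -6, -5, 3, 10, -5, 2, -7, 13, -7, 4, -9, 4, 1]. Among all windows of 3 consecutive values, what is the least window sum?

[8, 9, -12] → sum 5
[9, -12, -6] → sum -9
[-12, -6, -5] → sum -23
[-6, -5, 3] → sum -8
[-5, 3, 10] → sum 8
[3, 10, -5] → sum 8
[10, -5, 2] → sum 7
[-5, 2, -7] → sum -10
[2, -7, 13] → sum 8
[-7, 13, -7] → sum -1
[13, -7, 4] → sum 10
[-7, 4, -9] → sum -12
[4, -9, 4] → sum -1
[-9, 4, 1] → sum -4
Least of these is -23.

-23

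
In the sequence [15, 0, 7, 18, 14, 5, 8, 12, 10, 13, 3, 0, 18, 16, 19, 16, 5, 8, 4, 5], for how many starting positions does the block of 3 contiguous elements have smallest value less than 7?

[15, 0, 7] → min 0  < 7 ✓
[0, 7, 18] → min 0  < 7 ✓
[7, 18, 14] → min 7
[18, 14, 5] → min 5  < 7 ✓
[14, 5, 8] → min 5  < 7 ✓
[5, 8, 12] → min 5  < 7 ✓
[8, 12, 10] → min 8
[12, 10, 13] → min 10
[10, 13, 3] → min 3  < 7 ✓
[13, 3, 0] → min 0  < 7 ✓
[3, 0, 18] → min 0  < 7 ✓
[0, 18, 16] → min 0  < 7 ✓
[18, 16, 19] → min 16
[16, 19, 16] → min 16
[19, 16, 5] → min 5  < 7 ✓
[16, 5, 8] → min 5  < 7 ✓
[5, 8, 4] → min 4  < 7 ✓
[8, 4, 5] → min 4  < 7 ✓
13 windows satisfy the condition.

13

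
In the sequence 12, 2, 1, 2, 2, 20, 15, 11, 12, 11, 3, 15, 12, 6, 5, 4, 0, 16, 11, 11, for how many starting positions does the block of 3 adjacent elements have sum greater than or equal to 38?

[12, 2, 1] → sum 15
[2, 1, 2] → sum 5
[1, 2, 2] → sum 5
[2, 2, 20] → sum 24
[2, 20, 15] → sum 37
[20, 15, 11] → sum 46  ≥ 38 ✓
[15, 11, 12] → sum 38  ≥ 38 ✓
[11, 12, 11] → sum 34
[12, 11, 3] → sum 26
[11, 3, 15] → sum 29
[3, 15, 12] → sum 30
[15, 12, 6] → sum 33
[12, 6, 5] → sum 23
[6, 5, 4] → sum 15
[5, 4, 0] → sum 9
[4, 0, 16] → sum 20
[0, 16, 11] → sum 27
[16, 11, 11] → sum 38  ≥ 38 ✓
3 windows satisfy the condition.

3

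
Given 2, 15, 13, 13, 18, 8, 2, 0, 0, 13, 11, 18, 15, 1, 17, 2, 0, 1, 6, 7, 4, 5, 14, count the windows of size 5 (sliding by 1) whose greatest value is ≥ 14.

2 15 13 13 18 → max 18  ≥ 14 ✓
15 13 13 18 8 → max 18  ≥ 14 ✓
13 13 18 8 2 → max 18  ≥ 14 ✓
13 18 8 2 0 → max 18  ≥ 14 ✓
18 8 2 0 0 → max 18  ≥ 14 ✓
8 2 0 0 13 → max 13
2 0 0 13 11 → max 13
0 0 13 11 18 → max 18  ≥ 14 ✓
0 13 11 18 15 → max 18  ≥ 14 ✓
13 11 18 15 1 → max 18  ≥ 14 ✓
11 18 15 1 17 → max 18  ≥ 14 ✓
18 15 1 17 2 → max 18  ≥ 14 ✓
15 1 17 2 0 → max 17  ≥ 14 ✓
1 17 2 0 1 → max 17  ≥ 14 ✓
17 2 0 1 6 → max 17  ≥ 14 ✓
2 0 1 6 7 → max 7
0 1 6 7 4 → max 7
1 6 7 4 5 → max 7
6 7 4 5 14 → max 14  ≥ 14 ✓
14 windows satisfy the condition.

14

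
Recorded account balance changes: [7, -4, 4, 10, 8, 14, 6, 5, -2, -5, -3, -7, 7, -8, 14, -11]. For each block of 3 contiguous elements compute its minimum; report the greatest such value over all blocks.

7 -4 4 → min -4
-4 4 10 → min -4
4 10 8 → min 4
10 8 14 → min 8
8 14 6 → min 6
14 6 5 → min 5
6 5 -2 → min -2
5 -2 -5 → min -5
-2 -5 -3 → min -5
-5 -3 -7 → min -7
-3 -7 7 → min -7
-7 7 -8 → min -8
7 -8 14 → min -8
-8 14 -11 → min -11
Greatest of these is 8.

8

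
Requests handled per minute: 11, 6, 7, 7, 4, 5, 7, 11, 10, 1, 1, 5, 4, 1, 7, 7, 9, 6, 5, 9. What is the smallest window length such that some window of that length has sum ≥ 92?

16

add 11: running sum 11 < 92
add 6: running sum 17 < 92
add 7: running sum 24 < 92
add 7: running sum 31 < 92
add 4: running sum 35 < 92
add 5: running sum 40 < 92
add 7: running sum 47 < 92
add 11: running sum 58 < 92
add 10: running sum 68 < 92
add 1: running sum 69 < 92
add 1: running sum 70 < 92
add 5: running sum 75 < 92
add 4: running sum 79 < 92
add 1: running sum 80 < 92
add 7: running sum 87 < 92
end 15: [11, 6, 7, 7, 4, 5, 7, 11, 10, 1, 1, 5, 4, 1, 7, 7] sum 94, len 16
end 16: [6, 7, 7, 4, 5, 7, 11, 10, 1, 1, 5, 4, 1, 7, 7, 9] sum 92, len 16
end 17: [7, 7, 4, 5, 7, 11, 10, 1, 1, 5, 4, 1, 7, 7, 9, 6] sum 92, len 16
end 18: [7, 7, 4, 5, 7, 11, 10, 1, 1, 5, 4, 1, 7, 7, 9, 6, 5] sum 97, len 17
end 19: [4, 5, 7, 11, 10, 1, 1, 5, 4, 1, 7, 7, 9, 6, 5, 9] sum 92, len 16
Shortest qualifying length: 16.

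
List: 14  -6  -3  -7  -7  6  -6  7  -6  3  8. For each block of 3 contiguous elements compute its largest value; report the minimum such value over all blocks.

14 -6 -3 → max 14
-6 -3 -7 → max -3
-3 -7 -7 → max -3
-7 -7 6 → max 6
-7 6 -6 → max 6
6 -6 7 → max 7
-6 7 -6 → max 7
7 -6 3 → max 7
-6 3 8 → max 8
Minimum of these is -3.

-3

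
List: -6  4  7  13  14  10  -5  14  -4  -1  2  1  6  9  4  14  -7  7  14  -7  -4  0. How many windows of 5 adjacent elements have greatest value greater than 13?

15

[-6, 4, 7, 13, 14] → max 14  > 13 ✓
[4, 7, 13, 14, 10] → max 14  > 13 ✓
[7, 13, 14, 10, -5] → max 14  > 13 ✓
[13, 14, 10, -5, 14] → max 14  > 13 ✓
[14, 10, -5, 14, -4] → max 14  > 13 ✓
[10, -5, 14, -4, -1] → max 14  > 13 ✓
[-5, 14, -4, -1, 2] → max 14  > 13 ✓
[14, -4, -1, 2, 1] → max 14  > 13 ✓
[-4, -1, 2, 1, 6] → max 6
[-1, 2, 1, 6, 9] → max 9
[2, 1, 6, 9, 4] → max 9
[1, 6, 9, 4, 14] → max 14  > 13 ✓
[6, 9, 4, 14, -7] → max 14  > 13 ✓
[9, 4, 14, -7, 7] → max 14  > 13 ✓
[4, 14, -7, 7, 14] → max 14  > 13 ✓
[14, -7, 7, 14, -7] → max 14  > 13 ✓
[-7, 7, 14, -7, -4] → max 14  > 13 ✓
[7, 14, -7, -4, 0] → max 14  > 13 ✓
15 windows satisfy the condition.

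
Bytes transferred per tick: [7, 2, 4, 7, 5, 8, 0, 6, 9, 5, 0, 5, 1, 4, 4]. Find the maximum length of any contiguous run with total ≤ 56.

13

Extend to the right; shrink from the left whenever the sum exceeds 56:
add 7: [7] sum 7, len 1
add 2: [7, 2] sum 9, len 2
add 4: [7, 2, 4] sum 13, len 3
add 7: [7, 2, 4, 7] sum 20, len 4
add 5: [7, 2, 4, 7, 5] sum 25, len 5
add 8: [7, 2, 4, 7, 5, 8] sum 33, len 6
add 0: [7, 2, 4, 7, 5, 8, 0] sum 33, len 7
add 6: [7, 2, 4, 7, 5, 8, 0, 6] sum 39, len 8
add 9: [7, 2, 4, 7, 5, 8, 0, 6, 9] sum 48, len 9
add 5: [7, 2, 4, 7, 5, 8, 0, 6, 9, 5] sum 53, len 10
add 0: [7, 2, 4, 7, 5, 8, 0, 6, 9, 5, 0] sum 53, len 11
add 5: [2, 4, 7, 5, 8, 0, 6, 9, 5, 0, 5] sum 51, len 11
add 1: [2, 4, 7, 5, 8, 0, 6, 9, 5, 0, 5, 1] sum 52, len 12
add 4: [2, 4, 7, 5, 8, 0, 6, 9, 5, 0, 5, 1, 4] sum 56, len 13
add 4: [7, 5, 8, 0, 6, 9, 5, 0, 5, 1, 4, 4] sum 54, len 12
Longest length seen: 13.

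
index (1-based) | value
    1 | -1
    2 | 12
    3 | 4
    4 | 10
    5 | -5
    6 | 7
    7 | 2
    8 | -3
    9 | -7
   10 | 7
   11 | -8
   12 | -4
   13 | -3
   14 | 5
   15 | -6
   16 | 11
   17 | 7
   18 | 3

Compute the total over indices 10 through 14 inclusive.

Elements at indices 10..14: 7, -8, -4, -3, 5
sum(7, -8, -4, -3, 5) = -3

-3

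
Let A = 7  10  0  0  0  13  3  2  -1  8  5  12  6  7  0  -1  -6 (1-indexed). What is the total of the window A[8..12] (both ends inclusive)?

Elements at indices 8..12: 2, -1, 8, 5, 12
sum(2, -1, 8, 5, 12) = 26

26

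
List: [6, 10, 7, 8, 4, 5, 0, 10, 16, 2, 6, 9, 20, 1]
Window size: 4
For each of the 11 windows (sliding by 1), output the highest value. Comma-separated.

Sliding a size-4 window across the 14 values:
6 10 7 8 → max 10
10 7 8 4 → max 10
7 8 4 5 → max 8
8 4 5 0 → max 8
4 5 0 10 → max 10
5 0 10 16 → max 16
0 10 16 2 → max 16
10 16 2 6 → max 16
16 2 6 9 → max 16
2 6 9 20 → max 20
6 9 20 1 → max 20

10, 10, 8, 8, 10, 16, 16, 16, 16, 20, 20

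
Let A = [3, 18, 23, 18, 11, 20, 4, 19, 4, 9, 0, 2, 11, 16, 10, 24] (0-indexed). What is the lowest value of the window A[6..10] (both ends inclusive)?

Elements at indices 6..10: 4, 19, 4, 9, 0
min(4, 19, 4, 9, 0) = 0

0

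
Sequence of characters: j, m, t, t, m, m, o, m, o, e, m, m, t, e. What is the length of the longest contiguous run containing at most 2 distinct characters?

5

Extend right; when distinct count exceeds 2, shrink from the left:
add j: window [j] (1 distinct), len 1
add m: window [j, m] (2 distinct), len 2
add t: window [m, t] (2 distinct), len 2
add t: window [m, t, t] (2 distinct), len 3
add m: window [m, t, t, m] (2 distinct), len 4
add m: window [m, t, t, m, m] (2 distinct), len 5
add o: window [m, m, o] (2 distinct), len 3
add m: window [m, m, o, m] (2 distinct), len 4
add o: window [m, m, o, m, o] (2 distinct), len 5
add e: window [o, e] (2 distinct), len 2
add m: window [e, m] (2 distinct), len 2
add m: window [e, m, m] (2 distinct), len 3
add t: window [m, m, t] (2 distinct), len 3
add e: window [t, e] (2 distinct), len 2
Longest length with ≤2 distinct: 5.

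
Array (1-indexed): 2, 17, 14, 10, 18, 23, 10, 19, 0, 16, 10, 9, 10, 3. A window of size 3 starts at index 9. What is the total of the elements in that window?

26

Elements at indices 9..11: 0, 16, 10
sum(0, 16, 10) = 26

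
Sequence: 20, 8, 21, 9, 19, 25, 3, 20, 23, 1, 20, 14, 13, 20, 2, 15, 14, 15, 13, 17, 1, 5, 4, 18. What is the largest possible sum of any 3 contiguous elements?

Window sums for each of the 22 positions:
[20, 8, 21] → sum 49
[8, 21, 9] → sum 38
[21, 9, 19] → sum 49
[9, 19, 25] → sum 53
[19, 25, 3] → sum 47
[25, 3, 20] → sum 48
[3, 20, 23] → sum 46
[20, 23, 1] → sum 44
[23, 1, 20] → sum 44
[1, 20, 14] → sum 35
[20, 14, 13] → sum 47
[14, 13, 20] → sum 47
[13, 20, 2] → sum 35
[20, 2, 15] → sum 37
[2, 15, 14] → sum 31
[15, 14, 15] → sum 44
[14, 15, 13] → sum 42
[15, 13, 17] → sum 45
[13, 17, 1] → sum 31
[17, 1, 5] → sum 23
[1, 5, 4] → sum 10
[5, 4, 18] → sum 27
Largest of these is 53.

53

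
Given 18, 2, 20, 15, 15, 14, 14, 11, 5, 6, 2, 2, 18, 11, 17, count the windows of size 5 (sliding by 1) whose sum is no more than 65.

7

18 2 20 15 15 → sum 70
2 20 15 15 14 → sum 66
20 15 15 14 14 → sum 78
15 15 14 14 11 → sum 69
15 14 14 11 5 → sum 59  ≤ 65 ✓
14 14 11 5 6 → sum 50  ≤ 65 ✓
14 11 5 6 2 → sum 38  ≤ 65 ✓
11 5 6 2 2 → sum 26  ≤ 65 ✓
5 6 2 2 18 → sum 33  ≤ 65 ✓
6 2 2 18 11 → sum 39  ≤ 65 ✓
2 2 18 11 17 → sum 50  ≤ 65 ✓
7 windows satisfy the condition.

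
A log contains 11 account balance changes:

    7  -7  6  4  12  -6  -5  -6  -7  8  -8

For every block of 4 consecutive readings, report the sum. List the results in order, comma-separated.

(7, -7, 6, 4) → sum 10
(-7, 6, 4, 12) → sum 15
(6, 4, 12, -6) → sum 16
(4, 12, -6, -5) → sum 5
(12, -6, -5, -6) → sum -5
(-6, -5, -6, -7) → sum -24
(-5, -6, -7, 8) → sum -10
(-6, -7, 8, -8) → sum -13

10, 15, 16, 5, -5, -24, -10, -13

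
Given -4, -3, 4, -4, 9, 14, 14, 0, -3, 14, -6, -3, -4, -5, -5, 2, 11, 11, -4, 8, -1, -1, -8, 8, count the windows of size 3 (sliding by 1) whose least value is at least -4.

-4 -3 4 → min -4  ≥ -4 ✓
-3 4 -4 → min -4  ≥ -4 ✓
4 -4 9 → min -4  ≥ -4 ✓
-4 9 14 → min -4  ≥ -4 ✓
9 14 14 → min 9  ≥ -4 ✓
14 14 0 → min 0  ≥ -4 ✓
14 0 -3 → min -3  ≥ -4 ✓
0 -3 14 → min -3  ≥ -4 ✓
-3 14 -6 → min -6
14 -6 -3 → min -6
-6 -3 -4 → min -6
-3 -4 -5 → min -5
-4 -5 -5 → min -5
-5 -5 2 → min -5
-5 2 11 → min -5
2 11 11 → min 2  ≥ -4 ✓
11 11 -4 → min -4  ≥ -4 ✓
11 -4 8 → min -4  ≥ -4 ✓
-4 8 -1 → min -4  ≥ -4 ✓
8 -1 -1 → min -1  ≥ -4 ✓
-1 -1 -8 → min -8
-1 -8 8 → min -8
13 windows satisfy the condition.

13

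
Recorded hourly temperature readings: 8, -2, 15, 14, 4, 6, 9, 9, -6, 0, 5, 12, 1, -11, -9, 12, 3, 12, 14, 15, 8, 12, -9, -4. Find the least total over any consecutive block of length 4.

8 -2 15 14 → sum 35
-2 15 14 4 → sum 31
15 14 4 6 → sum 39
14 4 6 9 → sum 33
4 6 9 9 → sum 28
6 9 9 -6 → sum 18
9 9 -6 0 → sum 12
9 -6 0 5 → sum 8
-6 0 5 12 → sum 11
0 5 12 1 → sum 18
5 12 1 -11 → sum 7
12 1 -11 -9 → sum -7
1 -11 -9 12 → sum -7
-11 -9 12 3 → sum -5
-9 12 3 12 → sum 18
12 3 12 14 → sum 41
3 12 14 15 → sum 44
12 14 15 8 → sum 49
14 15 8 12 → sum 49
15 8 12 -9 → sum 26
8 12 -9 -4 → sum 7
Least of these is -7.

-7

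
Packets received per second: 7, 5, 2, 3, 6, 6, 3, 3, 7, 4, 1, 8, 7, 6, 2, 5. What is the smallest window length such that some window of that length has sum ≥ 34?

7

add 7: running sum 7 < 34
add 5: running sum 12 < 34
add 2: running sum 14 < 34
add 3: running sum 17 < 34
add 6: running sum 23 < 34
add 6: running sum 29 < 34
add 3: running sum 32 < 34
add 3: shortest ending here [7, 5, 2, 3, 6, 6, 3, 3] sum 35, len 8
add 7: shortest ending here [5, 2, 3, 6, 6, 3, 3, 7] sum 35, len 8
add 4: shortest ending here [2, 3, 6, 6, 3, 3, 7, 4] sum 34, len 8
add 1: shortest ending here [2, 3, 6, 6, 3, 3, 7, 4, 1] sum 35, len 9
add 8: shortest ending here [6, 6, 3, 3, 7, 4, 1, 8] sum 38, len 8
add 7: shortest ending here [6, 3, 3, 7, 4, 1, 8, 7] sum 39, len 8
add 6: shortest ending here [3, 7, 4, 1, 8, 7, 6] sum 36, len 7
add 2: shortest ending here [7, 4, 1, 8, 7, 6, 2] sum 35, len 7
add 5: shortest ending here [7, 4, 1, 8, 7, 6, 2, 5] sum 40, len 8
Shortest qualifying length: 7.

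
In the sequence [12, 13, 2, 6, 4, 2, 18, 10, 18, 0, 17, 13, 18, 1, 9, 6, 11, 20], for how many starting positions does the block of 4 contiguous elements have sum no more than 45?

9

12 13 2 6 → sum 33  ≤ 45 ✓
13 2 6 4 → sum 25  ≤ 45 ✓
2 6 4 2 → sum 14  ≤ 45 ✓
6 4 2 18 → sum 30  ≤ 45 ✓
4 2 18 10 → sum 34  ≤ 45 ✓
2 18 10 18 → sum 48
18 10 18 0 → sum 46
10 18 0 17 → sum 45  ≤ 45 ✓
18 0 17 13 → sum 48
0 17 13 18 → sum 48
17 13 18 1 → sum 49
13 18 1 9 → sum 41  ≤ 45 ✓
18 1 9 6 → sum 34  ≤ 45 ✓
1 9 6 11 → sum 27  ≤ 45 ✓
9 6 11 20 → sum 46
9 windows satisfy the condition.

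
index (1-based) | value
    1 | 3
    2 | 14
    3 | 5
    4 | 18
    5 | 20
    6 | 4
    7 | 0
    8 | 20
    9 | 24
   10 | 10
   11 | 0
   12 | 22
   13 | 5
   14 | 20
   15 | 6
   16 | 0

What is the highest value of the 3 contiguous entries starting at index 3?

Elements at indices 3..5: 5, 18, 20
max(5, 18, 20) = 20

20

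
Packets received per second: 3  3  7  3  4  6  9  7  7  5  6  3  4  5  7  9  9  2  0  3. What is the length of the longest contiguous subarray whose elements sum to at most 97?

18

[3] sum 3 len 1
[3, 3] sum 6 len 2
[3, 3, 7] sum 13 len 3
[3, 3, 7, 3] sum 16 len 4
[3, 3, 7, 3, 4] sum 20 len 5
[3, 3, 7, 3, 4, 6] sum 26 len 6
[3, 3, 7, 3, 4, 6, 9] sum 35 len 7
[3, 3, 7, 3, 4, 6, 9, 7] sum 42 len 8
[3, 3, 7, 3, 4, 6, 9, 7, 7] sum 49 len 9
[3, 3, 7, 3, 4, 6, 9, 7, 7, 5] sum 54 len 10
[3, 3, 7, 3, 4, 6, 9, 7, 7, 5, 6] sum 60 len 11
[3, 3, 7, 3, 4, 6, 9, 7, 7, 5, 6, 3] sum 63 len 12
[3, 3, 7, 3, 4, 6, 9, 7, 7, 5, 6, 3, 4] sum 67 len 13
[3, 3, 7, 3, 4, 6, 9, 7, 7, 5, 6, 3, 4, 5] sum 72 len 14
[3, 3, 7, 3, 4, 6, 9, 7, 7, 5, 6, 3, 4, 5, 7] sum 79 len 15
[3, 3, 7, 3, 4, 6, 9, 7, 7, 5, 6, 3, 4, 5, 7, 9] sum 88 len 16
[3, 3, 7, 3, 4, 6, 9, 7, 7, 5, 6, 3, 4, 5, 7, 9, 9] sum 97 len 17
[3, 7, 3, 4, 6, 9, 7, 7, 5, 6, 3, 4, 5, 7, 9, 9, 2] sum 96 len 17
[3, 7, 3, 4, 6, 9, 7, 7, 5, 6, 3, 4, 5, 7, 9, 9, 2, 0] sum 96 len 18
[7, 3, 4, 6, 9, 7, 7, 5, 6, 3, 4, 5, 7, 9, 9, 2, 0, 3] sum 96 len 18
Longest length seen: 18.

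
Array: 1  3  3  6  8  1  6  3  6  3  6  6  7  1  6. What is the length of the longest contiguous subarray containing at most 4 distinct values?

add 1: window [1] (1 distinct), len 1
add 3: window [1, 3] (2 distinct), len 2
add 3: window [1, 3, 3] (2 distinct), len 3
add 6: window [1, 3, 3, 6] (3 distinct), len 4
add 8: window [1, 3, 3, 6, 8] (4 distinct), len 5
add 1: window [1, 3, 3, 6, 8, 1] (4 distinct), len 6
add 6: window [1, 3, 3, 6, 8, 1, 6] (4 distinct), len 7
add 3: window [1, 3, 3, 6, 8, 1, 6, 3] (4 distinct), len 8
add 6: window [1, 3, 3, 6, 8, 1, 6, 3, 6] (4 distinct), len 9
add 3: window [1, 3, 3, 6, 8, 1, 6, 3, 6, 3] (4 distinct), len 10
add 6: window [1, 3, 3, 6, 8, 1, 6, 3, 6, 3, 6] (4 distinct), len 11
add 6: window [1, 3, 3, 6, 8, 1, 6, 3, 6, 3, 6, 6] (4 distinct), len 12
add 7: window [1, 6, 3, 6, 3, 6, 6, 7] (4 distinct), len 8
add 1: window [1, 6, 3, 6, 3, 6, 6, 7, 1] (4 distinct), len 9
add 6: window [1, 6, 3, 6, 3, 6, 6, 7, 1, 6] (4 distinct), len 10
Longest length with ≤4 distinct: 12.

12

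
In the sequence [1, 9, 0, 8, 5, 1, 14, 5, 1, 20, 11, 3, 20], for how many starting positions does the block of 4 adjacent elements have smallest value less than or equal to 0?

3

(1, 9, 0, 8) → min 0  ≤ 0 ✓
(9, 0, 8, 5) → min 0  ≤ 0 ✓
(0, 8, 5, 1) → min 0  ≤ 0 ✓
(8, 5, 1, 14) → min 1
(5, 1, 14, 5) → min 1
(1, 14, 5, 1) → min 1
(14, 5, 1, 20) → min 1
(5, 1, 20, 11) → min 1
(1, 20, 11, 3) → min 1
(20, 11, 3, 20) → min 3
3 windows satisfy the condition.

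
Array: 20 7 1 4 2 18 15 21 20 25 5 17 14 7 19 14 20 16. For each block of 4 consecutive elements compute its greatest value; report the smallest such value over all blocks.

7

Each size-4 window and its max:
20 7 1 4 → max 20
7 1 4 2 → max 7
1 4 2 18 → max 18
4 2 18 15 → max 18
2 18 15 21 → max 21
18 15 21 20 → max 21
15 21 20 25 → max 25
21 20 25 5 → max 25
20 25 5 17 → max 25
25 5 17 14 → max 25
5 17 14 7 → max 17
17 14 7 19 → max 19
14 7 19 14 → max 19
7 19 14 20 → max 20
19 14 20 16 → max 20
Smallest of these is 7.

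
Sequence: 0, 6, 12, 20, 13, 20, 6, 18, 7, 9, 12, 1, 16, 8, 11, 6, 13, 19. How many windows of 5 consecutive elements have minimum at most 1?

[0, 6, 12, 20, 13] → min 0  ≤ 1 ✓
[6, 12, 20, 13, 20] → min 6
[12, 20, 13, 20, 6] → min 6
[20, 13, 20, 6, 18] → min 6
[13, 20, 6, 18, 7] → min 6
[20, 6, 18, 7, 9] → min 6
[6, 18, 7, 9, 12] → min 6
[18, 7, 9, 12, 1] → min 1  ≤ 1 ✓
[7, 9, 12, 1, 16] → min 1  ≤ 1 ✓
[9, 12, 1, 16, 8] → min 1  ≤ 1 ✓
[12, 1, 16, 8, 11] → min 1  ≤ 1 ✓
[1, 16, 8, 11, 6] → min 1  ≤ 1 ✓
[16, 8, 11, 6, 13] → min 6
[8, 11, 6, 13, 19] → min 6
6 windows satisfy the condition.

6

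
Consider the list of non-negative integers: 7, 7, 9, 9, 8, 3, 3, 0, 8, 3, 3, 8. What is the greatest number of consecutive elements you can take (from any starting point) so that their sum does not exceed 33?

7

[7] sum 7 len 1
[7, 7] sum 14 len 2
[7, 7, 9] sum 23 len 3
[7, 7, 9, 9] sum 32 len 4
[7, 9, 9, 8] sum 33 len 4
[9, 9, 8, 3] sum 29 len 4
[9, 9, 8, 3, 3] sum 32 len 5
[9, 9, 8, 3, 3, 0] sum 32 len 6
[9, 8, 3, 3, 0, 8] sum 31 len 6
[8, 3, 3, 0, 8, 3] sum 25 len 6
[8, 3, 3, 0, 8, 3, 3] sum 28 len 7
[3, 3, 0, 8, 3, 3, 8] sum 28 len 7
Longest length seen: 7.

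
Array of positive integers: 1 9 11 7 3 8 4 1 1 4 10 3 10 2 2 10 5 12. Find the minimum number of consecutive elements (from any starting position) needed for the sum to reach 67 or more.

12

add 1: running sum 1 < 67
add 9: running sum 10 < 67
add 11: running sum 21 < 67
add 7: running sum 28 < 67
add 3: running sum 31 < 67
add 8: running sum 39 < 67
add 4: running sum 43 < 67
add 1: running sum 44 < 67
add 1: running sum 45 < 67
add 4: running sum 49 < 67
add 10: running sum 59 < 67
add 3: running sum 62 < 67
add 10: shortest ending here [9, 11, 7, 3, 8, 4, 1, 1, 4, 10, 3, 10] sum 71, len 12
add 2: shortest ending here [9, 11, 7, 3, 8, 4, 1, 1, 4, 10, 3, 10, 2] sum 73, len 13
add 2: shortest ending here [9, 11, 7, 3, 8, 4, 1, 1, 4, 10, 3, 10, 2, 2] sum 75, len 14
add 10: shortest ending here [11, 7, 3, 8, 4, 1, 1, 4, 10, 3, 10, 2, 2, 10] sum 76, len 14
add 5: shortest ending here [7, 3, 8, 4, 1, 1, 4, 10, 3, 10, 2, 2, 10, 5] sum 70, len 14
add 12: shortest ending here [8, 4, 1, 1, 4, 10, 3, 10, 2, 2, 10, 5, 12] sum 72, len 13
Shortest qualifying length: 12.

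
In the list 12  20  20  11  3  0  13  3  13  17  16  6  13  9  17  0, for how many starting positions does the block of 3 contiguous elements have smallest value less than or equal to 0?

4

(12, 20, 20) → min 12
(20, 20, 11) → min 11
(20, 11, 3) → min 3
(11, 3, 0) → min 0  ≤ 0 ✓
(3, 0, 13) → min 0  ≤ 0 ✓
(0, 13, 3) → min 0  ≤ 0 ✓
(13, 3, 13) → min 3
(3, 13, 17) → min 3
(13, 17, 16) → min 13
(17, 16, 6) → min 6
(16, 6, 13) → min 6
(6, 13, 9) → min 6
(13, 9, 17) → min 9
(9, 17, 0) → min 0  ≤ 0 ✓
4 windows satisfy the condition.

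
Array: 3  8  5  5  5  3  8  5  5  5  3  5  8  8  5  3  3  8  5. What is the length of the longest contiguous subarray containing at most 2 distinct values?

[3] 1 distinct, len 1
[3, 8] 2 distinct, len 2
[8, 5] 2 distinct, len 2
[8, 5, 5] 2 distinct, len 3
[8, 5, 5, 5] 2 distinct, len 4
[5, 5, 5, 3] 2 distinct, len 4
[3, 8] 2 distinct, len 2
[8, 5] 2 distinct, len 2
[8, 5, 5] 2 distinct, len 3
[8, 5, 5, 5] 2 distinct, len 4
[5, 5, 5, 3] 2 distinct, len 4
[5, 5, 5, 3, 5] 2 distinct, len 5
[5, 8] 2 distinct, len 2
[5, 8, 8] 2 distinct, len 3
[5, 8, 8, 5] 2 distinct, len 4
[5, 3] 2 distinct, len 2
[5, 3, 3] 2 distinct, len 3
[3, 3, 8] 2 distinct, len 3
[8, 5] 2 distinct, len 2
Longest length with ≤2 distinct: 5.

5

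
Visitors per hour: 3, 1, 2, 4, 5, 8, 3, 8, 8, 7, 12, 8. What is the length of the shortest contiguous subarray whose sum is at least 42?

5

add 3: running sum 3 < 42
add 1: running sum 4 < 42
add 2: running sum 6 < 42
add 4: running sum 10 < 42
add 5: running sum 15 < 42
add 8: running sum 23 < 42
add 3: running sum 26 < 42
add 8: running sum 34 < 42
add 8: shortest ending here [3, 1, 2, 4, 5, 8, 3, 8, 8] sum 42, len 9
add 7: shortest ending here [4, 5, 8, 3, 8, 8, 7] sum 43, len 7
add 12: shortest ending here [8, 3, 8, 8, 7, 12] sum 46, len 6
add 8: shortest ending here [8, 8, 7, 12, 8] sum 43, len 5
Shortest qualifying length: 5.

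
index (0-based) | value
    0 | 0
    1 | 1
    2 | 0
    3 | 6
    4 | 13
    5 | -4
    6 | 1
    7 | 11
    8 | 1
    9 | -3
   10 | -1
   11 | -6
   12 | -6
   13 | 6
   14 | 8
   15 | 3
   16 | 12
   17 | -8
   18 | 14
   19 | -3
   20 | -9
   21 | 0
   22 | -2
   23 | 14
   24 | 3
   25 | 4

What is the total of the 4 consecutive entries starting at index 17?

Elements at indices 17..20: -8, 14, -3, -9
sum(-8, 14, -3, -9) = -6

-6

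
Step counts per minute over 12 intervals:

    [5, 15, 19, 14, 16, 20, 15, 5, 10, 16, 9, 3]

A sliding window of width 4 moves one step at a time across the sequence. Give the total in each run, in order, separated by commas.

(5, 15, 19, 14) → sum 53
(15, 19, 14, 16) → sum 64
(19, 14, 16, 20) → sum 69
(14, 16, 20, 15) → sum 65
(16, 20, 15, 5) → sum 56
(20, 15, 5, 10) → sum 50
(15, 5, 10, 16) → sum 46
(5, 10, 16, 9) → sum 40
(10, 16, 9, 3) → sum 38

53, 64, 69, 65, 56, 50, 46, 40, 38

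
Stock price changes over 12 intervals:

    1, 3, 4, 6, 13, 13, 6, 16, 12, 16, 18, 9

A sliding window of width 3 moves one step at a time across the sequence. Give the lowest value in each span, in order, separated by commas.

1 3 4 → min 1
3 4 6 → min 3
4 6 13 → min 4
6 13 13 → min 6
13 13 6 → min 6
13 6 16 → min 6
6 16 12 → min 6
16 12 16 → min 12
12 16 18 → min 12
16 18 9 → min 9

1, 3, 4, 6, 6, 6, 6, 12, 12, 9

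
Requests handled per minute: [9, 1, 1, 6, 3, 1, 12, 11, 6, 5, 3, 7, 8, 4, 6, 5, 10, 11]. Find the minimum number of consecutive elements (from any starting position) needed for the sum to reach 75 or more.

11

add 9: running sum 9 < 75
add 1: running sum 10 < 75
add 1: running sum 11 < 75
add 6: running sum 17 < 75
add 3: running sum 20 < 75
add 1: running sum 21 < 75
add 12: running sum 33 < 75
add 11: running sum 44 < 75
add 6: running sum 50 < 75
add 5: running sum 55 < 75
add 3: running sum 58 < 75
add 7: running sum 65 < 75
add 8: running sum 73 < 75
end 13: [9, 1, 1, 6, 3, 1, 12, 11, 6, 5, 3, 7, 8, 4] sum 77, len 14
end 14: [9, 1, 1, 6, 3, 1, 12, 11, 6, 5, 3, 7, 8, 4, 6] sum 83, len 15
end 15: [6, 3, 1, 12, 11, 6, 5, 3, 7, 8, 4, 6, 5] sum 77, len 13
end 16: [12, 11, 6, 5, 3, 7, 8, 4, 6, 5, 10] sum 77, len 11
end 17: [11, 6, 5, 3, 7, 8, 4, 6, 5, 10, 11] sum 76, len 11
Shortest qualifying length: 11.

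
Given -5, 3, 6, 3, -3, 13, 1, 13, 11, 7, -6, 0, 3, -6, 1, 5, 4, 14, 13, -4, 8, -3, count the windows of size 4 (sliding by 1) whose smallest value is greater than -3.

[-5, 3, 6, 3] → min -5
[3, 6, 3, -3] → min -3
[6, 3, -3, 13] → min -3
[3, -3, 13, 1] → min -3
[-3, 13, 1, 13] → min -3
[13, 1, 13, 11] → min 1  > -3 ✓
[1, 13, 11, 7] → min 1  > -3 ✓
[13, 11, 7, -6] → min -6
[11, 7, -6, 0] → min -6
[7, -6, 0, 3] → min -6
[-6, 0, 3, -6] → min -6
[0, 3, -6, 1] → min -6
[3, -6, 1, 5] → min -6
[-6, 1, 5, 4] → min -6
[1, 5, 4, 14] → min 1  > -3 ✓
[5, 4, 14, 13] → min 4  > -3 ✓
[4, 14, 13, -4] → min -4
[14, 13, -4, 8] → min -4
[13, -4, 8, -3] → min -4
4 windows satisfy the condition.

4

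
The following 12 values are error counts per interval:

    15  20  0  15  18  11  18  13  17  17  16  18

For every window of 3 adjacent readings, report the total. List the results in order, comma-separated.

35, 35, 33, 44, 47, 42, 48, 47, 50, 51

15 20 0 → sum 35
20 0 15 → sum 35
0 15 18 → sum 33
15 18 11 → sum 44
18 11 18 → sum 47
11 18 13 → sum 42
18 13 17 → sum 48
13 17 17 → sum 47
17 17 16 → sum 50
17 16 18 → sum 51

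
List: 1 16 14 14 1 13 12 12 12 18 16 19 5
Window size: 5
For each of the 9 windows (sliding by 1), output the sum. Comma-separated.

[1, 16, 14, 14, 1] → sum 46
[16, 14, 14, 1, 13] → sum 58
[14, 14, 1, 13, 12] → sum 54
[14, 1, 13, 12, 12] → sum 52
[1, 13, 12, 12, 12] → sum 50
[13, 12, 12, 12, 18] → sum 67
[12, 12, 12, 18, 16] → sum 70
[12, 12, 18, 16, 19] → sum 77
[12, 18, 16, 19, 5] → sum 70

46, 58, 54, 52, 50, 67, 70, 77, 70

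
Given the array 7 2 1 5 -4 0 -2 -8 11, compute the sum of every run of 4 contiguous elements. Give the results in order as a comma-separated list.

15, 4, 2, -1, -14, 1

[7, 2, 1, 5] → sum 15
[2, 1, 5, -4] → sum 4
[1, 5, -4, 0] → sum 2
[5, -4, 0, -2] → sum -1
[-4, 0, -2, -8] → sum -14
[0, -2, -8, 11] → sum 1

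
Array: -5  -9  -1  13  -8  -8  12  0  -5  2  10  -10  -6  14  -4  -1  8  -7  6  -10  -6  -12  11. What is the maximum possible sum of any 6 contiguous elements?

Each size-6 window and its sum:
[-5, -9, -1, 13, -8, -8] → sum -18
[-9, -1, 13, -8, -8, 12] → sum -1
[-1, 13, -8, -8, 12, 0] → sum 8
[13, -8, -8, 12, 0, -5] → sum 4
[-8, -8, 12, 0, -5, 2] → sum -7
[-8, 12, 0, -5, 2, 10] → sum 11
[12, 0, -5, 2, 10, -10] → sum 9
[0, -5, 2, 10, -10, -6] → sum -9
[-5, 2, 10, -10, -6, 14] → sum 5
[2, 10, -10, -6, 14, -4] → sum 6
[10, -10, -6, 14, -4, -1] → sum 3
[-10, -6, 14, -4, -1, 8] → sum 1
[-6, 14, -4, -1, 8, -7] → sum 4
[14, -4, -1, 8, -7, 6] → sum 16
[-4, -1, 8, -7, 6, -10] → sum -8
[-1, 8, -7, 6, -10, -6] → sum -10
[8, -7, 6, -10, -6, -12] → sum -21
[-7, 6, -10, -6, -12, 11] → sum -18
Maximum of these is 16.

16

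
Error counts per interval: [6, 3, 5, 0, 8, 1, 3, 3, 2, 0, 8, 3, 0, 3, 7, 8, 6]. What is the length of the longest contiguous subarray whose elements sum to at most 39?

Extend to the right; shrink from the left whenever the sum exceeds 39:
add 6: [6] sum 6, len 1
add 3: [6, 3] sum 9, len 2
add 5: [6, 3, 5] sum 14, len 3
add 0: [6, 3, 5, 0] sum 14, len 4
add 8: [6, 3, 5, 0, 8] sum 22, len 5
add 1: [6, 3, 5, 0, 8, 1] sum 23, len 6
add 3: [6, 3, 5, 0, 8, 1, 3] sum 26, len 7
add 3: [6, 3, 5, 0, 8, 1, 3, 3] sum 29, len 8
add 2: [6, 3, 5, 0, 8, 1, 3, 3, 2] sum 31, len 9
add 0: [6, 3, 5, 0, 8, 1, 3, 3, 2, 0] sum 31, len 10
add 8: [6, 3, 5, 0, 8, 1, 3, 3, 2, 0, 8] sum 39, len 11
add 3: [3, 5, 0, 8, 1, 3, 3, 2, 0, 8, 3] sum 36, len 11
add 0: [3, 5, 0, 8, 1, 3, 3, 2, 0, 8, 3, 0] sum 36, len 12
add 3: [3, 5, 0, 8, 1, 3, 3, 2, 0, 8, 3, 0, 3] sum 39, len 13
add 7: [0, 8, 1, 3, 3, 2, 0, 8, 3, 0, 3, 7] sum 38, len 12
add 8: [1, 3, 3, 2, 0, 8, 3, 0, 3, 7, 8] sum 38, len 11
add 6: [2, 0, 8, 3, 0, 3, 7, 8, 6] sum 37, len 9
Longest length seen: 13.

13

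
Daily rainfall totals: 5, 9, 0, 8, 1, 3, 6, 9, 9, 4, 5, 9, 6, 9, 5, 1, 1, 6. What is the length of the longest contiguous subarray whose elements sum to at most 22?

5

add 5: [5] sum 5, len 1
add 9: [5, 9] sum 14, len 2
add 0: [5, 9, 0] sum 14, len 3
add 8: [5, 9, 0, 8] sum 22, len 4
add 1: [9, 0, 8, 1] sum 18, len 4
add 3: [9, 0, 8, 1, 3] sum 21, len 5
add 6: [0, 8, 1, 3, 6] sum 18, len 5
add 9: [1, 3, 6, 9] sum 19, len 4
add 9: [9, 9] sum 18, len 2
add 4: [9, 9, 4] sum 22, len 3
add 5: [9, 4, 5] sum 18, len 3
add 9: [4, 5, 9] sum 18, len 3
add 6: [5, 9, 6] sum 20, len 3
add 9: [6, 9] sum 15, len 2
add 5: [6, 9, 5] sum 20, len 3
add 1: [6, 9, 5, 1] sum 21, len 4
add 1: [6, 9, 5, 1, 1] sum 22, len 5
add 6: [9, 5, 1, 1, 6] sum 22, len 5
Longest length seen: 5.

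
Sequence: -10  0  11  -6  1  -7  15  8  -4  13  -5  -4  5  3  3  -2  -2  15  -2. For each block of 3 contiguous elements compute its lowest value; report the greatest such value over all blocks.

[-10, 0, 11] → min -10
[0, 11, -6] → min -6
[11, -6, 1] → min -6
[-6, 1, -7] → min -7
[1, -7, 15] → min -7
[-7, 15, 8] → min -7
[15, 8, -4] → min -4
[8, -4, 13] → min -4
[-4, 13, -5] → min -5
[13, -5, -4] → min -5
[-5, -4, 5] → min -5
[-4, 5, 3] → min -4
[5, 3, 3] → min 3
[3, 3, -2] → min -2
[3, -2, -2] → min -2
[-2, -2, 15] → min -2
[-2, 15, -2] → min -2
Greatest of these is 3.

3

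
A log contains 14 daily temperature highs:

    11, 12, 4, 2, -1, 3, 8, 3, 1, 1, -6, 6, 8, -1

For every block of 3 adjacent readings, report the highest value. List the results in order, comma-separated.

11 12 4 → max 12
12 4 2 → max 12
4 2 -1 → max 4
2 -1 3 → max 3
-1 3 8 → max 8
3 8 3 → max 8
8 3 1 → max 8
3 1 1 → max 3
1 1 -6 → max 1
1 -6 6 → max 6
-6 6 8 → max 8
6 8 -1 → max 8

12, 12, 4, 3, 8, 8, 8, 3, 1, 6, 8, 8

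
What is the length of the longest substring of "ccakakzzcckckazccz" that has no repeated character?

[c] len 1
[c] len 1
[c, a] len 2
[c, a, k] len 3
[k, a] len 2
[a, k] len 2
[a, k, z] len 3
[z] len 1
[z, c] len 2
[c] len 1
[c, k] len 2
[k, c] len 2
[c, k] len 2
[c, k, a] len 3
[c, k, a, z] len 4
[k, a, z, c] len 4
[c] len 1
[c, z] len 2
Longest all-distinct length: 4.

4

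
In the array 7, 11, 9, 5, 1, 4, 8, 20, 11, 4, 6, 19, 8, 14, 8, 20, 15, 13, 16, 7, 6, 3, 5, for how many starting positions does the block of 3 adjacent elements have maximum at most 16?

12

(7, 11, 9) → max 11  ≤ 16 ✓
(11, 9, 5) → max 11  ≤ 16 ✓
(9, 5, 1) → max 9  ≤ 16 ✓
(5, 1, 4) → max 5  ≤ 16 ✓
(1, 4, 8) → max 8  ≤ 16 ✓
(4, 8, 20) → max 20
(8, 20, 11) → max 20
(20, 11, 4) → max 20
(11, 4, 6) → max 11  ≤ 16 ✓
(4, 6, 19) → max 19
(6, 19, 8) → max 19
(19, 8, 14) → max 19
(8, 14, 8) → max 14  ≤ 16 ✓
(14, 8, 20) → max 20
(8, 20, 15) → max 20
(20, 15, 13) → max 20
(15, 13, 16) → max 16  ≤ 16 ✓
(13, 16, 7) → max 16  ≤ 16 ✓
(16, 7, 6) → max 16  ≤ 16 ✓
(7, 6, 3) → max 7  ≤ 16 ✓
(6, 3, 5) → max 6  ≤ 16 ✓
12 windows satisfy the condition.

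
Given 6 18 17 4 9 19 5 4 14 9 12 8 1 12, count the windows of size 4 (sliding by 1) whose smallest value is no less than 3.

9

[6, 18, 17, 4] → min 4  ≥ 3 ✓
[18, 17, 4, 9] → min 4  ≥ 3 ✓
[17, 4, 9, 19] → min 4  ≥ 3 ✓
[4, 9, 19, 5] → min 4  ≥ 3 ✓
[9, 19, 5, 4] → min 4  ≥ 3 ✓
[19, 5, 4, 14] → min 4  ≥ 3 ✓
[5, 4, 14, 9] → min 4  ≥ 3 ✓
[4, 14, 9, 12] → min 4  ≥ 3 ✓
[14, 9, 12, 8] → min 8  ≥ 3 ✓
[9, 12, 8, 1] → min 1
[12, 8, 1, 12] → min 1
9 windows satisfy the condition.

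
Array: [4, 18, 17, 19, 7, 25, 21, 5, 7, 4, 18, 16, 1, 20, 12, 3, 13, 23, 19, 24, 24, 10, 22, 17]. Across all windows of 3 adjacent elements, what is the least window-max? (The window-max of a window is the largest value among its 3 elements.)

7

4 18 17 → max 18
18 17 19 → max 19
17 19 7 → max 19
19 7 25 → max 25
7 25 21 → max 25
25 21 5 → max 25
21 5 7 → max 21
5 7 4 → max 7
7 4 18 → max 18
4 18 16 → max 18
18 16 1 → max 18
16 1 20 → max 20
1 20 12 → max 20
20 12 3 → max 20
12 3 13 → max 13
3 13 23 → max 23
13 23 19 → max 23
23 19 24 → max 24
19 24 24 → max 24
24 24 10 → max 24
24 10 22 → max 24
10 22 17 → max 22
Least of these is 7.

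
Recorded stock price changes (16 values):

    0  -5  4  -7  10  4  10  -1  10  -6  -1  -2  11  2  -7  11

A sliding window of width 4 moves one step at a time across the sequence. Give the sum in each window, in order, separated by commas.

-8, 2, 11, 17, 23, 23, 13, 2, 1, 2, 10, 4, 17

Sliding a size-4 window across the 16 values:
(0, -5, 4, -7) → sum -8
(-5, 4, -7, 10) → sum 2
(4, -7, 10, 4) → sum 11
(-7, 10, 4, 10) → sum 17
(10, 4, 10, -1) → sum 23
(4, 10, -1, 10) → sum 23
(10, -1, 10, -6) → sum 13
(-1, 10, -6, -1) → sum 2
(10, -6, -1, -2) → sum 1
(-6, -1, -2, 11) → sum 2
(-1, -2, 11, 2) → sum 10
(-2, 11, 2, -7) → sum 4
(11, 2, -7, 11) → sum 17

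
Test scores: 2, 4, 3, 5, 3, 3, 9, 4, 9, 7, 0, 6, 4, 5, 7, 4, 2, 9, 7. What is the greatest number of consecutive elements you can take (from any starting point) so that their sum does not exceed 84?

17

Extend to the right; shrink from the left whenever the sum exceeds 84:
→ 2: sum 2, len 1
→ 4: sum 6, len 2
→ 3: sum 9, len 3
→ 5: sum 14, len 4
→ 3: sum 17, len 5
→ 3: sum 20, len 6
→ 9: sum 29, len 7
→ 4: sum 33, len 8
→ 9: sum 42, len 9
→ 7: sum 49, len 10
→ 0: sum 49, len 11
→ 6: sum 55, len 12
→ 4: sum 59, len 13
→ 5: sum 64, len 14
→ 7: sum 71, len 15
→ 4: sum 75, len 16
→ 2: sum 77, len 17
→ 9 (dropped 2): sum 84, len 17
→ 7 (dropped 4, 3): sum 84, len 16
Longest length seen: 17.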